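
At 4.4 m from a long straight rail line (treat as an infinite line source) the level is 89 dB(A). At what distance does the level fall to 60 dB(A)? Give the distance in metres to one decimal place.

For a line source L₁ − L₂ = 10·log₁₀(r₂/r₁), so r₂ = r₁·10^((L₁−L₂)/10).
r₂ = 4.4·10^((89−60)/10) = 4.4·10^(29.0/10) = 3495.04 m.

3495.0 m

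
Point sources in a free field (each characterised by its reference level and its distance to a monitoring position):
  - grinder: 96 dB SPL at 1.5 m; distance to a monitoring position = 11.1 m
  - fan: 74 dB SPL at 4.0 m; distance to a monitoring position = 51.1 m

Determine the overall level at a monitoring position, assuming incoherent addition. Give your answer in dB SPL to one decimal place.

78.6 dB SPL

Apply inverse-square spreading to bring every level to the receiver, then sum 10^(L/10).
grinder: 96 − 20·log₁₀(11.1/1.5) = 96 − 17.38 = 78.62 dB SPL.
fan: 74 − 20·log₁₀(51.1/4.0) = 74 − 22.13 = 51.87 dB SPL.
Σ 10^(L/10) = 7.285e+07 → L_total = 10·log₁₀(7.285e+07) = 78.62 dB SPL.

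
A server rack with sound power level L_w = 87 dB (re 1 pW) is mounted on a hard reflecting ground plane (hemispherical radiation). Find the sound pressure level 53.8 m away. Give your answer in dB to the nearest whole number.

The power spreads over a hemisphere of area 2π·r², so L_p = L_w − 10·log₁₀(2π·r²).
2π·r² = 1.819e+04 m², 10·log₁₀ of that is 42.597 dB.
L_p = 87 − 42.597 = 44.40 dB.

44 dB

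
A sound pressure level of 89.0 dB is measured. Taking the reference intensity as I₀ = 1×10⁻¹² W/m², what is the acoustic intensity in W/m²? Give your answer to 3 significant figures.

0.000794 W/m²

L = 10·log₁₀(I/I₀) ⇒ I = I₀·10^(L/10) = 10⁻¹² × 10^8.90.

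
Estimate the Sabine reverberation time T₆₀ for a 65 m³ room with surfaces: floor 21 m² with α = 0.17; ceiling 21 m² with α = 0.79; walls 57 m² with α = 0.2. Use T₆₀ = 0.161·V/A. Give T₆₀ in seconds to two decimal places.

0.33 s

Summing Sᵢαᵢ: 21·0.17 + 21·0.79 + 57·0.2 = 31.56 m².
T₆₀ = 0.161·V/A = 0.161·65/31.56 = 0.332 s.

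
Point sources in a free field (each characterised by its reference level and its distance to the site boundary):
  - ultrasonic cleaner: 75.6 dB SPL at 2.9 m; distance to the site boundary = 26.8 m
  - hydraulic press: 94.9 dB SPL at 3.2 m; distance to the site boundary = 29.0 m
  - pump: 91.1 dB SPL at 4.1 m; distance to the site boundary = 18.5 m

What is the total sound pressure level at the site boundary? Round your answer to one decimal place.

Apply inverse-square spreading to bring every level to the receiver, then sum 10^(L/10).
ultrasonic cleaner: 75.6 − 20·log₁₀(26.8/2.9) = 75.6 − 19.31 = 56.29 dB SPL.
hydraulic press: 94.9 − 20·log₁₀(29.0/3.2) = 94.9 − 19.14 = 75.76 dB SPL.
pump: 91.1 − 20·log₁₀(18.5/4.1) = 91.1 − 13.09 = 78.01 dB SPL.
Σ 10^(L/10) = 1.013e+08 → L_total = 10·log₁₀(1.013e+08) = 80.06 dB SPL.

80.1 dB SPL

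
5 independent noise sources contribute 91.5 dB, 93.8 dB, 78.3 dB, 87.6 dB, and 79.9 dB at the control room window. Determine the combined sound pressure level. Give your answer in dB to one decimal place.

96.6 dB

For uncorrelated sources the intensities add, so convert each level to linear form, sum, and take 10·log₁₀ of the total.
Σ 10^(L/10) = 10^(91.5/10) + 10^(93.8/10) + 10^(78.3/10) + 10^(87.6/10) + 10^(79.9/10) = 4.552e+09.
L_total = 10·log₁₀(4.552e+09) = 96.58 dB.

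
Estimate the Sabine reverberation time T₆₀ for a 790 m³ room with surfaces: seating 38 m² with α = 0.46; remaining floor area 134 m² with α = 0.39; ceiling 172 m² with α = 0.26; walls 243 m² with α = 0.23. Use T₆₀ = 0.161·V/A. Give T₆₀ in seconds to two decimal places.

0.75 s

Summing Sᵢαᵢ: 38·0.46 + 134·0.39 + 172·0.26 + 243·0.23 = 170.35 m².
T₆₀ = 0.161·V/A = 0.161·790/170.35 = 0.747 s.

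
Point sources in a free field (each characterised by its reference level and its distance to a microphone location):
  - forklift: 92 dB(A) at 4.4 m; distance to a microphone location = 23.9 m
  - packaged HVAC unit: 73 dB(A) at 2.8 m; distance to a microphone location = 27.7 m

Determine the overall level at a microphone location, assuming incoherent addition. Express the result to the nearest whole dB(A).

77 dB(A)

First find each source's level at the receiver (point-source: −20·log₁₀(r/r_ref)), then combine on an intensity basis.
forklift: 92 − 20·log₁₀(23.9/4.4) = 92 − 14.70 = 77.30 dB(A).
packaged HVAC unit: 73 − 20·log₁₀(27.7/2.8) = 73 − 19.91 = 53.09 dB(A).
Σ 10^(L/10) = 5.392e+07 → L_total = 10·log₁₀(5.392e+07) = 77.32 dB(A).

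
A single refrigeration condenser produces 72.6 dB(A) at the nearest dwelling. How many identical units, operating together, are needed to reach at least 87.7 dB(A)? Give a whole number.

Need L₁ + 10·log₁₀ N ≥ 87.7, i.e. log₁₀ N ≥ 1.51.
N ≥ 10^(15.1/10) = 32.359, so N = 33.

33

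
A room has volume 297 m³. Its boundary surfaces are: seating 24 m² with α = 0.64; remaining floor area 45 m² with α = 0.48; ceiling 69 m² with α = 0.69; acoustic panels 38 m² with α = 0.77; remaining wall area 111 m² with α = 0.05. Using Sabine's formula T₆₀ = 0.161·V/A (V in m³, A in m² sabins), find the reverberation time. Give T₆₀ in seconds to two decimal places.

0.40 s

Summing Sᵢαᵢ: 24·0.64 + 45·0.48 + 69·0.69 + 38·0.77 + 111·0.05 = 119.38 m².
T₆₀ = 0.161·V/A = 0.161·297/119.38 = 0.401 s.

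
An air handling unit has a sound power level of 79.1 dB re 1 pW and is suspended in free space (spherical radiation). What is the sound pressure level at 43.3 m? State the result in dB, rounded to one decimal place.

L_p = L_w − 10·log₁₀(4π·r²) with r = 43.3 m.
4π·r² = 2.356e+04 m², 10·log₁₀ of that is 43.722 dB.
L_p = 79.1 − 43.722 = 35.38 dB.

35.4 dB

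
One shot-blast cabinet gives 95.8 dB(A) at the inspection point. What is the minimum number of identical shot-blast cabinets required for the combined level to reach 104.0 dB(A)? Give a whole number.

The shortfall is 104.0 − 95.8 = 8.2 dB, and N units add 10·log₁₀ N, so need 10·log₁₀ N ≥ 8.2.
N ≥ 10^(8.2/10) = 6.607, so N = 7.

7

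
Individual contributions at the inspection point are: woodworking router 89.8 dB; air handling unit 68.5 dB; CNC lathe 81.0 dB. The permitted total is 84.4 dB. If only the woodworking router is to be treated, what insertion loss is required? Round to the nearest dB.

The untreated sources together contribute 10^(68.5/10) + 10^(81.0/10) = 1.330e+08, i.e. 81.24 dB.
To meet 84.4 dB overall, the treated woodworking router may contribute at most 10^(84.4/10) − 1.330e+08 = 1.425e+08, i.e. 81.54 dB.
Required insertion loss = 89.8 − 81.54 = 8.26 dB.

8 dB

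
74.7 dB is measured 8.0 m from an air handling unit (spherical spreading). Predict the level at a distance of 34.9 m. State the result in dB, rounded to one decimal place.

Spherical spreading from a point source gives a 20·log₁₀(r₂/r₁) drop.
L₂ = 74.7 − 20·log₁₀(34.9/8.0) = 74.7 − 12.795 = 61.91 dB.

61.9 dB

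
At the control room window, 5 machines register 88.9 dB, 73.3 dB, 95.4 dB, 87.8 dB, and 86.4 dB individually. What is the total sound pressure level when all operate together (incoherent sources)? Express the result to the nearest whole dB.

For uncorrelated sources the intensities add, so convert each level to linear form, sum, and take 10·log₁₀ of the total.
Σ 10^(L/10) = 10^(88.9/10) + 10^(73.3/10) + 10^(95.4/10) + 10^(87.8/10) + 10^(86.4/10) = 5.304e+09.
L_total = 10·log₁₀(5.304e+09) = 97.25 dB.

97 dB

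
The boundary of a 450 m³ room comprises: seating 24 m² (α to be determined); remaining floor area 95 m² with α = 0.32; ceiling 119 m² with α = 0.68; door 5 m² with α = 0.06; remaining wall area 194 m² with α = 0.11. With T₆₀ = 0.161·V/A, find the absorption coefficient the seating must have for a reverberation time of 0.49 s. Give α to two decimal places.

0.62

Required total absorption A = 0.161·450/0.49 = 147.86 m².
Absorption from the other surfaces = 95·0.32 + 119·0.68 + 5·0.06 + 194·0.11 = 132.96 m², so the seating must supply 14.90 m² over 24 m².
α = 14.90/24 = 0.621.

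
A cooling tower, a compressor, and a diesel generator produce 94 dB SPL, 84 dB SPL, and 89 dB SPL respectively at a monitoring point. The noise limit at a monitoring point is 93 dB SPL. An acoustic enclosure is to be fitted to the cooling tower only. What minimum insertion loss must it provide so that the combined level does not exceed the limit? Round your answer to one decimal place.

Fixed contribution from the other sources: Σ 10^(L/10) = 10^(84/10) + 10^(89/10) = 1.046e+09 (90.19 dB SPL).
To meet 93 dB SPL overall, the treated cooling tower may contribute at most 10^(93/10) − 1.046e+09 = 9.497e+08, i.e. 89.78 dB SPL.
So the cooling tower must be reduced from 94 to 89.78 dB SPL: IL = 4.22 dB.

4.2 dB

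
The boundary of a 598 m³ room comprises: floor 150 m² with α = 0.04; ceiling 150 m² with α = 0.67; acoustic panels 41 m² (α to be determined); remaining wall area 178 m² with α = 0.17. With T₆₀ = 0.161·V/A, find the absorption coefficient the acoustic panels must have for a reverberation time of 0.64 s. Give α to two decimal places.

0.33

From T₆₀ = 0.161·V/A, the target T₆₀ = 0.64 s needs A = 0.161·598/0.64 = 150.43 m².
Absorption from the other surfaces = 150·0.04 + 150·0.67 + 178·0.17 = 136.76 m², so the acoustic panels must supply 13.67 m² over 41 m².
α = 13.67/41 = 0.334.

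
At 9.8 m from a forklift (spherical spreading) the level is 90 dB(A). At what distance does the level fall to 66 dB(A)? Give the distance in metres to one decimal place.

155.3 m

Point-source spreading drops the level by 20·log₁₀(r₂/r₁); inverting, r₂/r₁ = 10^(ΔL/20).
r₂ = 9.8·10^((90−66)/20) = 9.8·10^(24.0/20) = 155.32 m.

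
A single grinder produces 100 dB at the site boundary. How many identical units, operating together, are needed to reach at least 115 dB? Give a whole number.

N identical sources give L₁ + 10·log₁₀ N, so require 10·log₁₀ N ≥ 115 − 100 = 15.0 dB.
N ≥ 10^(15.0/10) = 31.623, so N = 32.

32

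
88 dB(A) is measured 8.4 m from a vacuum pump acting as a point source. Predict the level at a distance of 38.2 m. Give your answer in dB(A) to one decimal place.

Spherical spreading from a point source gives a 20·log₁₀(r₂/r₁) drop.
L₂ = 88 − 20·log₁₀(38.2/8.4) = 88 − 13.156 = 74.84 dB(A).

74.8 dB(A)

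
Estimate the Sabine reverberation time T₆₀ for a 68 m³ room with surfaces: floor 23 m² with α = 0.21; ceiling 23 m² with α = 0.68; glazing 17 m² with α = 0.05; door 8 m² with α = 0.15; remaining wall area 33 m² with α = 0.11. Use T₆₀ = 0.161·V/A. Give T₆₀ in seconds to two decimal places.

Summing Sᵢαᵢ: 23·0.21 + 23·0.68 + 17·0.05 + 8·0.15 + 33·0.11 = 26.15 m².
T₆₀ = 0.161·V/A = 0.161·68/26.15 = 0.419 s.

0.42 s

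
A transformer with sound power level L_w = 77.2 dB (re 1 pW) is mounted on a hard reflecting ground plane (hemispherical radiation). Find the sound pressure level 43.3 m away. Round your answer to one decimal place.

36.5 dB

L_p = L_w − 10·log₁₀(2π·r²) with r = 43.3 m.
2π·r² = 1.178e+04 m², 10·log₁₀ of that is 40.712 dB.
L_p = 77.2 − 40.712 = 36.49 dB.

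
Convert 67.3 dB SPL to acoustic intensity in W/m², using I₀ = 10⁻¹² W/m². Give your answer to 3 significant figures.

5.37e-06 W/m²

L = 10·log₁₀(I/I₀) ⇒ I = I₀·10^(L/10) = 10⁻¹² × 10^6.73.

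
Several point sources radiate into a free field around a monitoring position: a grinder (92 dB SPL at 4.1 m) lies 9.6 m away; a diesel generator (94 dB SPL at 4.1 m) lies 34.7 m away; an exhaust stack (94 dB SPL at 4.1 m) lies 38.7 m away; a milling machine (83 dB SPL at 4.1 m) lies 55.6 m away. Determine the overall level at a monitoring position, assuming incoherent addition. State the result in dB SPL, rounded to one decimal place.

85.5 dB SPL

Propagate each source to the receiver with L = L_ref − 20·log₁₀(r/r_ref), then add intensities.
grinder: 92 − 20·log₁₀(9.6/4.1) = 92 − 7.39 = 84.61 dB SPL.
diesel generator: 94 − 20·log₁₀(34.7/4.1) = 94 − 18.55 = 75.45 dB SPL.
exhaust stack: 94 − 20·log₁₀(38.7/4.1) = 94 − 19.50 = 74.50 dB SPL.
milling machine: 83 − 20·log₁₀(55.6/4.1) = 83 − 22.65 = 60.35 dB SPL.
Σ 10^(L/10) = 3.534e+08 → L_total = 10·log₁₀(3.534e+08) = 85.48 dB SPL.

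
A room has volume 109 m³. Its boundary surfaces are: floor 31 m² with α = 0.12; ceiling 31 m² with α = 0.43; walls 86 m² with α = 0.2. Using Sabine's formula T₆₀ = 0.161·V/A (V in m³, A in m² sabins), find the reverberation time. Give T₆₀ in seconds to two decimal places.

A = Σ Sᵢαᵢ = 31·0.12 + 31·0.43 + 86·0.2 = 34.25 m².
T₆₀ = 0.161·V/A = 0.161·109/34.25 = 0.512 s.

0.51 s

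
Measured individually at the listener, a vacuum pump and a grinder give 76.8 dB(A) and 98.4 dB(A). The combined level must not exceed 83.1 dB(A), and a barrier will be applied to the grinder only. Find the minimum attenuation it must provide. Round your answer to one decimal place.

Fixed contribution from the other source: Σ 10^(L/10) = 10^(76.8/10) = 4.786e+07 (76.80 dB(A)).
The limit corresponds to 10^(83.1/10) = 2.042e+08; subtracting the fixed part leaves 1.563e+08 for the grinder, i.e. 81.94 dB(A).
Required insertion loss = 98.4 − 81.94 = 16.46 dB.

16.5 dB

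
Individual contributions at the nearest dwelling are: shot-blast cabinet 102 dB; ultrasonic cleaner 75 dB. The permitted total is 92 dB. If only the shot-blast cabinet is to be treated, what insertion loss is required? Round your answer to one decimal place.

Fixed contribution from the other source: Σ 10^(L/10) = 10^(75/10) = 3.162e+07 (75.00 dB).
To meet 92 dB overall, the treated shot-blast cabinet may contribute at most 10^(92/10) − 3.162e+07 = 1.553e+09, i.e. 91.91 dB.
So the shot-blast cabinet must be reduced from 102 to 91.91 dB: IL = 10.09 dB.

10.1 dB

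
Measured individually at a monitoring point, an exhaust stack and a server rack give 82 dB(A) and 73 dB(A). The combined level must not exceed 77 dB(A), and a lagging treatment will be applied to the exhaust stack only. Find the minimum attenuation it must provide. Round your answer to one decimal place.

7.2 dB

The untreated sources together contribute 10^(73/10) = 1.995e+07, i.e. 73.00 dB(A).
The limit corresponds to 10^(77/10) = 5.012e+07; subtracting the fixed part leaves 3.017e+07 for the exhaust stack, i.e. 74.80 dB(A).
Required insertion loss = 82 − 74.80 = 7.20 dB.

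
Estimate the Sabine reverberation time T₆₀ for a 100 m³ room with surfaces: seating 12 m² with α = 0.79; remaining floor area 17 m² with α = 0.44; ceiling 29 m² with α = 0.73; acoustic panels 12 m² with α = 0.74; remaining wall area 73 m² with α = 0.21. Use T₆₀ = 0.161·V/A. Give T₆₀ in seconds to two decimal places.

Summing Sᵢαᵢ: 12·0.79 + 17·0.44 + 29·0.73 + 12·0.74 + 73·0.21 = 62.34 m².
T₆₀ = 0.161·V/A = 0.161·100/62.34 = 0.258 s.

0.26 s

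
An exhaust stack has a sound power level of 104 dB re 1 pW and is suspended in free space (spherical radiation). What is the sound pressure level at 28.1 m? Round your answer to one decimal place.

64.0 dB

L_p = L_w − 10·log₁₀(4π·r²) with r = 28.1 m.
4π·r² = 9923 m², 10·log₁₀ of that is 39.966 dB.
L_p = 104 − 39.966 = 64.03 dB.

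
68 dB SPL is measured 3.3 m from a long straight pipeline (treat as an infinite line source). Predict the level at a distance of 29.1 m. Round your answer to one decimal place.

For a line source, L₂ = L₁ − 10·log₁₀(r₂/r₁).
L₂ = 68 − 10·log₁₀(29.1/3.3) = 68 − 9.454 = 58.55 dB SPL.

58.5 dB SPL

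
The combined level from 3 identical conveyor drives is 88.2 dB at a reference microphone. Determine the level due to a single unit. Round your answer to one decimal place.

For N identical incoherent sources L_total = L₁ + 10·log₁₀ N, so L₁ = 88.2 − 10·log₁₀(3) = 88.2 − 4.771.

83.4 dB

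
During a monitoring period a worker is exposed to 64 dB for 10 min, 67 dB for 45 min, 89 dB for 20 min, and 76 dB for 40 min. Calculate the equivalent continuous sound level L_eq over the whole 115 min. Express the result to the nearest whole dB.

82 dB

Weight each interval's intensity by its duration and average over T = 115 min:
Σ tᵢ·10^(Lᵢ/10) = 10·10^(64/10) + 45·10^(67/10) + 20·10^(89/10) + 40·10^(76/10) = 1.773e+10.
L_eq = 10·log₁₀(1.773e+10/115) = 81.88 dB.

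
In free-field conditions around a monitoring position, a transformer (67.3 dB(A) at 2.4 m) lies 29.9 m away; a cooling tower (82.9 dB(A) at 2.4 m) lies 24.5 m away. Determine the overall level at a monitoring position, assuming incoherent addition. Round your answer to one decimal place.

First find each source's level at the receiver (point-source: −20·log₁₀(r/r_ref)), then combine on an intensity basis.
transformer: 67.3 − 20·log₁₀(29.9/2.4) = 67.3 − 21.91 = 45.39 dB(A).
cooling tower: 82.9 − 20·log₁₀(24.5/2.4) = 82.9 − 20.18 = 62.72 dB(A).
Σ 10^(L/10) = 1.906e+06 → L_total = 10·log₁₀(1.906e+06) = 62.80 dB(A).

62.8 dB(A)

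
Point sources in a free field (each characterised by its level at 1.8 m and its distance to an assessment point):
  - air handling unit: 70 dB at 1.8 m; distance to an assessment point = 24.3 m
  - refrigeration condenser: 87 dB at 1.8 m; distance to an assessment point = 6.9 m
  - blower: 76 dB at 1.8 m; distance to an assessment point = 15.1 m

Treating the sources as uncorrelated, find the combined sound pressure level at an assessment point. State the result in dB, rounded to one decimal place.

First find each source's level at the receiver (point-source: −20·log₁₀(r/r_ref)), then combine on an intensity basis.
air handling unit: 70 − 20·log₁₀(24.3/1.8) = 70 − 22.61 = 47.39 dB.
refrigeration condenser: 87 − 20·log₁₀(6.9/1.8) = 87 − 11.67 = 75.33 dB.
blower: 76 − 20·log₁₀(15.1/1.8) = 76 − 18.47 = 57.53 dB.
Σ 10^(L/10) = 3.473e+07 → L_total = 10·log₁₀(3.473e+07) = 75.41 dB.

75.4 dB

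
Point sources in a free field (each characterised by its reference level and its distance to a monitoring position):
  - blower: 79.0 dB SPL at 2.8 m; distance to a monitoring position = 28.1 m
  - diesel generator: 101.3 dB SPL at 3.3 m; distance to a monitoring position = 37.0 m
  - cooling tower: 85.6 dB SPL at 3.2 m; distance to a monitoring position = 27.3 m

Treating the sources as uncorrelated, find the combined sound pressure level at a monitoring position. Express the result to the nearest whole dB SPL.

Apply inverse-square spreading to bring every level to the receiver, then sum 10^(L/10).
blower: 79.0 − 20·log₁₀(28.1/2.8) = 79.0 − 20.03 = 58.97 dB SPL.
diesel generator: 101.3 − 20·log₁₀(37.0/3.3) = 101.3 − 20.99 = 80.31 dB SPL.
cooling tower: 85.6 − 20·log₁₀(27.3/3.2) = 85.6 − 18.62 = 66.98 dB SPL.
Σ 10^(L/10) = 1.131e+08 → L_total = 10·log₁₀(1.131e+08) = 80.53 dB SPL.

81 dB SPL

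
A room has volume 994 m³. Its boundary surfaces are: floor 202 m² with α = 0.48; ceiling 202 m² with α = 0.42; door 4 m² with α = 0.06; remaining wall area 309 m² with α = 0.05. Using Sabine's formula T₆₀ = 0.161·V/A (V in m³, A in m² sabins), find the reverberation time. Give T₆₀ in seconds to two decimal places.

0.81 s

Total absorption A = 202·0.48 + 202·0.42 + 4·0.06 + 309·0.05 = 197.49 m² sabins.
T₆₀ = 0.161·V/A = 0.161·994/197.49 = 0.810 s.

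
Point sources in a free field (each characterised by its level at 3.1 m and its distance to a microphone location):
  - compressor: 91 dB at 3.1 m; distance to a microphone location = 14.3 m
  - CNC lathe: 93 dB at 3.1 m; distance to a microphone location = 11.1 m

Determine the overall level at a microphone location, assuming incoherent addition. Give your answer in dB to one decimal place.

83.3 dB

Propagate each source to the receiver with L = L_ref − 20·log₁₀(r/r_ref), then add intensities.
compressor: 91 − 20·log₁₀(14.3/3.1) = 91 − 13.28 = 77.72 dB.
CNC lathe: 93 − 20·log₁₀(11.1/3.1) = 93 − 11.08 = 81.92 dB.
Σ 10^(L/10) = 2.148e+08 → L_total = 10·log₁₀(2.148e+08) = 83.32 dB.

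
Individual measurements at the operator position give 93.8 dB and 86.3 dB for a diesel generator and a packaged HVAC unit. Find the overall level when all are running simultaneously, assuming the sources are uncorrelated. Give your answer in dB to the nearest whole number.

For uncorrelated sources the intensities add, so convert each level to linear form, sum, and take 10·log₁₀ of the total.
Σ 10^(L/10) = 10^(93.8/10) + 10^(86.3/10) = 2.825e+09.
L_total = 10·log₁₀(2.825e+09) = 94.51 dB.

95 dB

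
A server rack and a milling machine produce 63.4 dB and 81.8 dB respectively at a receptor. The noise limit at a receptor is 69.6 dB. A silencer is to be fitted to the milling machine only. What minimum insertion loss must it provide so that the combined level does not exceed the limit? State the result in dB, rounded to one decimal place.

Fixed contribution from the other source: Σ 10^(L/10) = 10^(63.4/10) = 2.188e+06 (63.40 dB).
The limit corresponds to 10^(69.6/10) = 9.120e+06; subtracting the fixed part leaves 6.932e+06 for the milling machine, i.e. 68.41 dB.
So the milling machine must be reduced from 81.8 to 68.41 dB: IL = 13.39 dB.

13.4 dB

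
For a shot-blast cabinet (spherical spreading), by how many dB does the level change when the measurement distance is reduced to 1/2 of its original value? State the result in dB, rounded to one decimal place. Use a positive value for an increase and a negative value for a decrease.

+6.0 dB

With spherical spreading the level changes by −20·log₁₀(r₂/r₁).
ΔL = −20·log₁₀(0.5) = +6.02 dB.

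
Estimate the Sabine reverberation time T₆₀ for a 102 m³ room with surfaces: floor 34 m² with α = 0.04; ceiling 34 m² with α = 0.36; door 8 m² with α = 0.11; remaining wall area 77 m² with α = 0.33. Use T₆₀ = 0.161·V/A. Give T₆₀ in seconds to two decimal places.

Total absorption A = 34·0.04 + 34·0.36 + 8·0.11 + 77·0.33 = 39.89 m² sabins.
T₆₀ = 0.161 × 102 / 39.89 = 0.412 s.

0.41 s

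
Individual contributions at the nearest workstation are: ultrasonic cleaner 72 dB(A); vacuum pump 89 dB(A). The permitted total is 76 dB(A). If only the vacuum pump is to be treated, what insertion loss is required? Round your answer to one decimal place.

15.2 dB

Fixed contribution from the other source: Σ 10^(L/10) = 10^(72/10) = 1.585e+07 (72.00 dB(A)).
The limit corresponds to 10^(76/10) = 3.981e+07; subtracting the fixed part leaves 2.396e+07 for the vacuum pump, i.e. 73.80 dB(A).
So the vacuum pump must be reduced from 89 to 73.80 dB(A): IL = 15.20 dB.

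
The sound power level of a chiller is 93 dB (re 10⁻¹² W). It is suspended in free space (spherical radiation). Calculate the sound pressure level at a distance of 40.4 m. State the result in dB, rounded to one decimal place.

The power spreads over a sphere of area 4π·r², so L_p = L_w − 10·log₁₀(4π·r²).
4π·r² = 2.051e+04 m², 10·log₁₀ of that is 43.120 dB.
L_p = 93 − 43.120 = 49.88 dB.

49.9 dB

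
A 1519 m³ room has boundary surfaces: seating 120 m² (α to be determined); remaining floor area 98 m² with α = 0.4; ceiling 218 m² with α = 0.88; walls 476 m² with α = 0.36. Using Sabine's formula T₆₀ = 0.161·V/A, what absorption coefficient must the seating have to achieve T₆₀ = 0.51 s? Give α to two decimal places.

A = 0.161·V/T₆₀ = 0.161·1519/0.51 = 479.53 m² sabins.
Absorption from the other surfaces = 98·0.4 + 218·0.88 + 476·0.36 = 402.40 m², so the seating must supply 77.13 m² over 120 m².
α = 77.13/120 = 0.643.

0.64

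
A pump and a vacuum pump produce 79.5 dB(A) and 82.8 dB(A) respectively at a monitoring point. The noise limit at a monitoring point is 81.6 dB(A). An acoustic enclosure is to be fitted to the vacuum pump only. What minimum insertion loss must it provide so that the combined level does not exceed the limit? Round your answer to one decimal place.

5.4 dB

The untreated sources together contribute 10^(79.5/10) = 8.913e+07, i.e. 79.50 dB(A).
The limit corresponds to 10^(81.6/10) = 1.445e+08; subtracting the fixed part leaves 5.542e+07 for the vacuum pump, i.e. 77.44 dB(A).
So the vacuum pump must be reduced from 82.8 to 77.44 dB(A): IL = 5.36 dB.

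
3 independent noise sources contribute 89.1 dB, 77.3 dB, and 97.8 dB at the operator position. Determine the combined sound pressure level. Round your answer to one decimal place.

98.4 dB

For uncorrelated sources the intensities add, so convert each level to linear form, sum, and take 10·log₁₀ of the total.
Σ 10^(L/10) = 10^(89.1/10) + 10^(77.3/10) + 10^(97.8/10) = 6.892e+09.
L_total = 10·log₁₀(6.892e+09) = 98.38 dB.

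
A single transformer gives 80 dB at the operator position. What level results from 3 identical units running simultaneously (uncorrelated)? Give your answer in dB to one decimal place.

84.8 dB

With 3 equal, uncorrelated contributions the intensity is 3× that of one unit, giving a rise of 10·log₁₀ 3.
L_total = 80 + 10·log₁₀(3) = 80 + 4.771 = 84.77 dB.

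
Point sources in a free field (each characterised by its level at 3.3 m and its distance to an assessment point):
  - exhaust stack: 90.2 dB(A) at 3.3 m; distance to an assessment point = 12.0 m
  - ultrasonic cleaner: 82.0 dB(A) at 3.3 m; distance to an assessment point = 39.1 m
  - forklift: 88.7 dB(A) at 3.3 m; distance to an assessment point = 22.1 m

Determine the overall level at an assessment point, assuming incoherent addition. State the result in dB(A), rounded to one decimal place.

79.9 dB(A)

First find each source's level at the receiver (point-source: −20·log₁₀(r/r_ref)), then combine on an intensity basis.
exhaust stack: 90.2 − 20·log₁₀(12.0/3.3) = 90.2 − 11.21 = 78.99 dB(A).
ultrasonic cleaner: 82.0 − 20·log₁₀(39.1/3.3) = 82.0 − 21.47 = 60.53 dB(A).
forklift: 88.7 − 20·log₁₀(22.1/3.3) = 88.7 − 16.52 = 72.18 dB(A).
Σ 10^(L/10) = 9.685e+07 → L_total = 10·log₁₀(9.685e+07) = 79.86 dB(A).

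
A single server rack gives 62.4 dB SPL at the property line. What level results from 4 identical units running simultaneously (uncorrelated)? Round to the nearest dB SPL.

68 dB SPL

With 4 equal, uncorrelated contributions the intensity is 4× that of one unit, giving a rise of 10·log₁₀ 4.
L_total = 62.4 + 10·log₁₀(4) = 62.4 + 6.021 = 68.42 dB SPL.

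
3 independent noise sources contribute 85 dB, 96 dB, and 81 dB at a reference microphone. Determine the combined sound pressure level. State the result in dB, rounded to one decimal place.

96.5 dB

Incoherent sources combine by intensity addition: L_total = 10·log₁₀(Σ 10^(L_i/10)).
Σ 10^(L/10) = 10^(85/10) + 10^(96/10) + 10^(81/10) = 4.423e+09.
L_total = 10·log₁₀(4.423e+09) = 96.46 dB.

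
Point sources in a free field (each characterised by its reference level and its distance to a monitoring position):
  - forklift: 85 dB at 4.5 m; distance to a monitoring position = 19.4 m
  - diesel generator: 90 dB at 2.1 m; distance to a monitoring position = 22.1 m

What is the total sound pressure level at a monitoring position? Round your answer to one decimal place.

Apply inverse-square spreading to bring every level to the receiver, then sum 10^(L/10).
forklift: 85 − 20·log₁₀(19.4/4.5) = 85 − 12.69 = 72.31 dB.
diesel generator: 90 − 20·log₁₀(22.1/2.1) = 90 − 20.44 = 69.56 dB.
Σ 10^(L/10) = 2.604e+07 → L_total = 10·log₁₀(2.604e+07) = 74.16 dB.

74.2 dB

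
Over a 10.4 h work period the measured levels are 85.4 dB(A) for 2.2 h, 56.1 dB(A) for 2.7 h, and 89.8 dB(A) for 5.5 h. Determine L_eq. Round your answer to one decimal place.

87.6 dB(A)

L_eq = 10·log₁₀[(1/T)·Σ tᵢ·10^(Lᵢ/10)] with T = 10.4 h.
Σ tᵢ·10^(Lᵢ/10) = 2.2·10^(85.4/10) + 2.7·10^(56.1/10) + 5.5·10^(89.8/10) = 6.016e+09.
L_eq = 10·log₁₀(6.016e+09/10.4) = 87.62 dB(A).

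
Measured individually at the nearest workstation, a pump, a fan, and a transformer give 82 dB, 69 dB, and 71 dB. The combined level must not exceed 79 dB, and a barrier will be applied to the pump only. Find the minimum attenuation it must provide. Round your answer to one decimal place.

4.3 dB

Everything except the pump sums to 10^(69/10) + 10^(71/10) = 2.053e+07 in linear terms, 73.12 dB.
To meet 79 dB overall, the treated pump may contribute at most 10^(79/10) − 2.053e+07 = 5.890e+07, i.e. 77.70 dB.
Required insertion loss = 82 − 77.70 = 4.30 dB.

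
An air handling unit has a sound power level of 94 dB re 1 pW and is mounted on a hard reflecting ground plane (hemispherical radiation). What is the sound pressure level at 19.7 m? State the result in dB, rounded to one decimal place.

Free-field hemispherical radiation: L_p = L_w − 10·log₁₀(2π·r²), r = 19.7 m.
2π·r² = 2438 m², 10·log₁₀ of that is 33.871 dB.
L_p = 94 − 33.871 = 60.13 dB.

60.1 dB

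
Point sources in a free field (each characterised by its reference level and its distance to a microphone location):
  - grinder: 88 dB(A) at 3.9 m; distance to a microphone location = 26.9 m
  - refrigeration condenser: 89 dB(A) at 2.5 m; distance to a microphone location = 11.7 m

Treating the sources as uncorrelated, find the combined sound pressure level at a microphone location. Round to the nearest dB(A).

Propagate each source to the receiver with L = L_ref − 20·log₁₀(r/r_ref), then add intensities.
grinder: 88 − 20·log₁₀(26.9/3.9) = 88 − 16.77 = 71.23 dB(A).
refrigeration condenser: 89 − 20·log₁₀(11.7/2.5) = 89 − 13.40 = 75.60 dB(A).
Σ 10^(L/10) = 4.953e+07 → L_total = 10·log₁₀(4.953e+07) = 76.95 dB(A).

77 dB(A)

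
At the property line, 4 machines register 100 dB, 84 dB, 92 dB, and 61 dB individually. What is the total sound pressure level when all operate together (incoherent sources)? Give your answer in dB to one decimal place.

100.7 dB

For uncorrelated sources the intensities add, so convert each level to linear form, sum, and take 10·log₁₀ of the total.
Σ 10^(L/10) = 10^(100/10) + 10^(84/10) + 10^(92/10) + 10^(61/10) = 1.184e+10.
L_total = 10·log₁₀(1.184e+10) = 100.73 dB.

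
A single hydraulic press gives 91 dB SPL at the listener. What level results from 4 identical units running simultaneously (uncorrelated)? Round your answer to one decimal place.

N identical incoherent sources raise the level by 10·log₁₀ N.
L_total = 91 + 10·log₁₀(4) = 91 + 6.021 = 97.02 dB SPL.

97.0 dB SPL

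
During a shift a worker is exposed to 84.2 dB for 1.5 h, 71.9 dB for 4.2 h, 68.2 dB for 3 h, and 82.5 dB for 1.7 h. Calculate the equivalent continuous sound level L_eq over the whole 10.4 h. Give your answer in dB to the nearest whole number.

Weight each interval's intensity by its duration and average over T = 10.4 h:
Σ tᵢ·10^(Lᵢ/10) = 1.5·10^(84.2/10) + 4.2·10^(71.9/10) + 3·10^(68.2/10) + 1.7·10^(82.5/10) = 7.817e+08.
L_eq = 10·log₁₀(7.817e+08/10.4) = 78.76 dB.

79 dB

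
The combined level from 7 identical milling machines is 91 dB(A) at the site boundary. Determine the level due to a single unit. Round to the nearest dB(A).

Dividing the total intensity by 7 lowers the level by 10·log₁₀ 7 = 8.451 dB: L₁ = 91 − 8.451.

83 dB(A)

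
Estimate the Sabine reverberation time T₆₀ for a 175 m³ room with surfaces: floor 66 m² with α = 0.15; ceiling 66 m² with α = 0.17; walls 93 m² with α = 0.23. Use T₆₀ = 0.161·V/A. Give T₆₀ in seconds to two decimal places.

Total absorption A = 66·0.15 + 66·0.17 + 93·0.23 = 42.51 m² sabins.
T₆₀ = 0.161·V/A = 0.161·175/42.51 = 0.663 s.

0.66 s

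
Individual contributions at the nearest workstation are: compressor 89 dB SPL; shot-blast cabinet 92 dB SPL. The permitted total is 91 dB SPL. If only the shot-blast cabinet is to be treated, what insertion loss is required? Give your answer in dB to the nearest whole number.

The untreated sources together contribute 10^(89/10) = 7.943e+08, i.e. 89.00 dB SPL.
The limit corresponds to 10^(91/10) = 1.259e+09; subtracting the fixed part leaves 4.646e+08 for the shot-blast cabinet, i.e. 86.67 dB SPL.
Required insertion loss = 92 − 86.67 = 5.33 dB.

5 dB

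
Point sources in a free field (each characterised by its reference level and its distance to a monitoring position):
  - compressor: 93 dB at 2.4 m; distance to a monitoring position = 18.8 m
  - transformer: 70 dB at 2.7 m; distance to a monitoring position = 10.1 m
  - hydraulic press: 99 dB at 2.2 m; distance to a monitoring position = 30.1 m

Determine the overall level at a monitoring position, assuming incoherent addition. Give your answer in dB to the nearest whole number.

Propagate each source to the receiver with L = L_ref − 20·log₁₀(r/r_ref), then add intensities.
compressor: 93 − 20·log₁₀(18.8/2.4) = 93 − 17.88 = 75.12 dB.
transformer: 70 − 20·log₁₀(10.1/2.7) = 70 − 11.46 = 58.54 dB.
hydraulic press: 99 − 20·log₁₀(30.1/2.2) = 99 − 22.72 = 76.28 dB.
Σ 10^(L/10) = 7.567e+07 → L_total = 10·log₁₀(7.567e+07) = 78.79 dB.

79 dB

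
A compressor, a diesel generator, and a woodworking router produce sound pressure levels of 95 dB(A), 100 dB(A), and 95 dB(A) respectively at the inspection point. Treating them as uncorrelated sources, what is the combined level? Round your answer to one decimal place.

Incoherent sources combine by intensity addition: L_total = 10·log₁₀(Σ 10^(L_i/10)).
Σ 10^(L/10) = 10^(95/10) + 10^(100/10) + 10^(95/10) = 1.632e+10.
L_total = 10·log₁₀(1.632e+10) = 102.13 dB(A).

102.1 dB(A)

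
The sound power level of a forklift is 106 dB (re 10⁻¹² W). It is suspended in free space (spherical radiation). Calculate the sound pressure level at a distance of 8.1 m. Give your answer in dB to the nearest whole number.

Free-field spherical radiation: L_p = L_w − 10·log₁₀(4π·r²), r = 8.1 m.
4π·r² = 824.5 m², 10·log₁₀ of that is 29.162 dB.
L_p = 106 − 29.162 = 76.84 dB.

77 dB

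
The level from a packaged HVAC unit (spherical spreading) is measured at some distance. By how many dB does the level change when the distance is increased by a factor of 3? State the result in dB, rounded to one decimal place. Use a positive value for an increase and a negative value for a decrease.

With spherical spreading the level changes by −20·log₁₀(r₂/r₁).
ΔL = −20·log₁₀(3) = -9.54 dB.

-9.5 dB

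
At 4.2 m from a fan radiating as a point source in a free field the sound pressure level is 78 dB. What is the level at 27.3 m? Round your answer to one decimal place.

For a point source, L₂ = L₁ − 20·log₁₀(r₂/r₁).
L₂ = 78 − 20·log₁₀(27.3/4.2) = 78 − 16.258 = 61.74 dB.

61.7 dB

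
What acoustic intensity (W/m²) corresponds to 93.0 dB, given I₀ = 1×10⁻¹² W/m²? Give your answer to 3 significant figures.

0.00200 W/m²

I = I₀·10^(L/10) = 10⁻¹² × 10^(93.0/10) = 10^(-2.700).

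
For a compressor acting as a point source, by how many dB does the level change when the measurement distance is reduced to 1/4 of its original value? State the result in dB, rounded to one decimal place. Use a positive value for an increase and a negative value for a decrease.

+12.0 dB

A point source loses 6 dB per doubling of distance; generally ΔL = −20·log₁₀(r₂/r₁).
ΔL = −20·log₁₀(0.25) = +12.04 dB.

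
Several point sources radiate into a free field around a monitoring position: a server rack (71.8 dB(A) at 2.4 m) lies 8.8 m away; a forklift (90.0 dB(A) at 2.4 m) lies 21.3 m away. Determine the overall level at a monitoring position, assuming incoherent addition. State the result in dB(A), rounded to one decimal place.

First find each source's level at the receiver (point-source: −20·log₁₀(r/r_ref)), then combine on an intensity basis.
server rack: 71.8 − 20·log₁₀(8.8/2.4) = 71.8 − 11.29 = 60.51 dB(A).
forklift: 90.0 − 20·log₁₀(21.3/2.4) = 90.0 − 18.96 = 71.04 dB(A).
Σ 10^(L/10) = 1.382e+07 → L_total = 10·log₁₀(1.382e+07) = 71.41 dB(A).

71.4 dB(A)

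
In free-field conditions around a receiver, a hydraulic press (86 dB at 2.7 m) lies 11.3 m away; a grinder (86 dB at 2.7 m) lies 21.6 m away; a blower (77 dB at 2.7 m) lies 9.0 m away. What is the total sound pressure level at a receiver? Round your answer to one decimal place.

First find each source's level at the receiver (point-source: −20·log₁₀(r/r_ref)), then combine on an intensity basis.
hydraulic press: 86 − 20·log₁₀(11.3/2.7) = 86 − 12.43 = 73.57 dB.
grinder: 86 − 20·log₁₀(21.6/2.7) = 86 − 18.06 = 67.94 dB.
blower: 77 − 20·log₁₀(9.0/2.7) = 77 − 10.46 = 66.54 dB.
Σ 10^(L/10) = 3.346e+07 → L_total = 10·log₁₀(3.346e+07) = 75.25 dB.

75.2 dB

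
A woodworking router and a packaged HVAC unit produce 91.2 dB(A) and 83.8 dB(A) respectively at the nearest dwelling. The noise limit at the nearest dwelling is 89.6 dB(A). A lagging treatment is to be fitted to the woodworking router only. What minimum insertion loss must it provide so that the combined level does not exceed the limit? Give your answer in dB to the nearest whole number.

3 dB

Fixed contribution from the other source: Σ 10^(L/10) = 10^(83.8/10) = 2.399e+08 (83.80 dB(A)).
To meet 89.6 dB(A) overall, the treated woodworking router may contribute at most 10^(89.6/10) − 2.399e+08 = 6.721e+08, i.e. 88.27 dB(A).
Required insertion loss = 91.2 − 88.27 = 2.93 dB.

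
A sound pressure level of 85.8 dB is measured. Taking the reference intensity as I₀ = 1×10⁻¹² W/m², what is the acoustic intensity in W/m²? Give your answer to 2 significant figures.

I = I₀·10^(L/10) = 10⁻¹² × 10^(85.8/10) = 10^(-3.420).

0.00038 W/m²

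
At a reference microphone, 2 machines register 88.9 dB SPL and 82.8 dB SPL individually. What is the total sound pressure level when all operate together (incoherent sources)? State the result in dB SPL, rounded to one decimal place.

89.9 dB SPL

Incoherent sources combine by intensity addition: L_total = 10·log₁₀(Σ 10^(L_i/10)).
Σ 10^(L/10) = 10^(88.9/10) + 10^(82.8/10) = 9.668e+08.
L_total = 10·log₁₀(9.668e+08) = 89.85 dB SPL.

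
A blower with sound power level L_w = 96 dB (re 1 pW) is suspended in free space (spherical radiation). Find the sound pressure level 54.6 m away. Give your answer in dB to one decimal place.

Free-field spherical radiation: L_p = L_w − 10·log₁₀(4π·r²), r = 54.6 m.
4π·r² = 3.746e+04 m², 10·log₁₀ of that is 45.736 dB.
L_p = 96 − 45.736 = 50.26 dB.

50.3 dB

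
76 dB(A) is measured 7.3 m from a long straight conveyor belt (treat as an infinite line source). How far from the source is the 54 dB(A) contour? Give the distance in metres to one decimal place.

1157.0 m

Line-source spreading drops the level by 10·log₁₀(r₂/r₁); inverting, r₂/r₁ = 10^(ΔL/10).
r₂ = 7.3·10^((76−54)/10) = 7.3·10^(22.0/10) = 1156.97 m.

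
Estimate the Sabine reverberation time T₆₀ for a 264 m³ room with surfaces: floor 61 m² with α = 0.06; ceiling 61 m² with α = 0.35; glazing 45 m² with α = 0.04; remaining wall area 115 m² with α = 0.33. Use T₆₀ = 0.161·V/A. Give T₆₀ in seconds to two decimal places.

A = Σ Sᵢαᵢ = 61·0.06 + 61·0.35 + 45·0.04 + 115·0.33 = 64.76 m².
T₆₀ = 0.161 × 264 / 64.76 = 0.656 s.

0.66 s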